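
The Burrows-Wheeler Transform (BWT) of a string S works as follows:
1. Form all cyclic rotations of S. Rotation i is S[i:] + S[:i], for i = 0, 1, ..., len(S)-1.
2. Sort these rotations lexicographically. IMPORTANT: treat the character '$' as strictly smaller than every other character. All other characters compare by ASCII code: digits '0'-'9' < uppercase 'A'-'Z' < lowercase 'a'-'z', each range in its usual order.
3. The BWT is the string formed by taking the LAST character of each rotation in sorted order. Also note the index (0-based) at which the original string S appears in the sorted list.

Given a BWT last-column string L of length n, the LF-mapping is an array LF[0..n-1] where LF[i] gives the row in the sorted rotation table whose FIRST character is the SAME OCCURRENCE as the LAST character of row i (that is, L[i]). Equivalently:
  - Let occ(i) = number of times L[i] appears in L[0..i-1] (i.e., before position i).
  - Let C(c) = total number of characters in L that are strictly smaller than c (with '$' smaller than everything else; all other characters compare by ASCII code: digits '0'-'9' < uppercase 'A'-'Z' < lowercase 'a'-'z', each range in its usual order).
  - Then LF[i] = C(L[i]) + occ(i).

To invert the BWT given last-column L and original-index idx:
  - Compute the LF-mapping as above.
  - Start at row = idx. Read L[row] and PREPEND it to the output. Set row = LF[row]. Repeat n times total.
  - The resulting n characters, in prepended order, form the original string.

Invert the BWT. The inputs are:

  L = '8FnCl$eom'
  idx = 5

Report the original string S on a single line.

LF mapping: 1 3 7 2 5 0 4 8 6
Walk LF starting at row 5, prepending L[row]:
  step 1: row=5, L[5]='$', prepend. Next row=LF[5]=0
  step 2: row=0, L[0]='8', prepend. Next row=LF[0]=1
  step 3: row=1, L[1]='F', prepend. Next row=LF[1]=3
  step 4: row=3, L[3]='C', prepend. Next row=LF[3]=2
  step 5: row=2, L[2]='n', prepend. Next row=LF[2]=7
  step 6: row=7, L[7]='o', prepend. Next row=LF[7]=8
  step 7: row=8, L[8]='m', prepend. Next row=LF[8]=6
  step 8: row=6, L[6]='e', prepend. Next row=LF[6]=4
  step 9: row=4, L[4]='l', prepend. Next row=LF[4]=5
Reversed output: lemonCF8$

Answer: lemonCF8$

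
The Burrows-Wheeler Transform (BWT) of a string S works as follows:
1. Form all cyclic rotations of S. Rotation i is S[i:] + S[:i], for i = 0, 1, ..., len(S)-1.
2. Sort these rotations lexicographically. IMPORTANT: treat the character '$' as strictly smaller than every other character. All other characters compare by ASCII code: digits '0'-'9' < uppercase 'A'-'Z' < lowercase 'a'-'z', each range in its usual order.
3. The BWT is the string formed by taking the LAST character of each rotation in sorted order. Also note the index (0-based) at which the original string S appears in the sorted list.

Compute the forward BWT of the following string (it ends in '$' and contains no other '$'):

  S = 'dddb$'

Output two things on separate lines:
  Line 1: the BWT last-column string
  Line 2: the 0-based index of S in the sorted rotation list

Answer: bddd$
4

Derivation:
All 5 rotations (rotation i = S[i:]+S[:i]):
  rot[0] = dddb$
  rot[1] = ddb$d
  rot[2] = db$dd
  rot[3] = b$ddd
  rot[4] = $dddb
Sorted (with $ < everything):
  sorted[0] = $dddb  (last char: 'b')
  sorted[1] = b$ddd  (last char: 'd')
  sorted[2] = db$dd  (last char: 'd')
  sorted[3] = ddb$d  (last char: 'd')
  sorted[4] = dddb$  (last char: '$')
Last column: bddd$
Original string S is at sorted index 4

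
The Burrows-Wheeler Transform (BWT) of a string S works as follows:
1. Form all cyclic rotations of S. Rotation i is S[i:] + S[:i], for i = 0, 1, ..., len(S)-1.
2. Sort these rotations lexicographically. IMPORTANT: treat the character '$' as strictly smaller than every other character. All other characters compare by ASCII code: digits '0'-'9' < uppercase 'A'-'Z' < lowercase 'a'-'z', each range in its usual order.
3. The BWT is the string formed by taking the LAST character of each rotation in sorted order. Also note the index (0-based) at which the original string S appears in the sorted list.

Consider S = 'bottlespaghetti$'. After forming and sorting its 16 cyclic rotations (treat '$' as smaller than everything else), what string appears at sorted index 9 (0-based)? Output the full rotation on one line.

All 16 rotations (rotation i = S[i:]+S[:i]):
  rot[0] = bottlespaghetti$
  rot[1] = ottlespaghetti$b
  rot[2] = ttlespaghetti$bo
  rot[3] = tlespaghetti$bot
  rot[4] = lespaghetti$bott
  rot[5] = espaghetti$bottl
  rot[6] = spaghetti$bottle
  rot[7] = paghetti$bottles
  rot[8] = aghetti$bottlesp
  rot[9] = ghetti$bottlespa
  rot[10] = hetti$bottlespag
  rot[11] = etti$bottlespagh
  rot[12] = tti$bottlespaghe
  rot[13] = ti$bottlespaghet
  rot[14] = i$bottlespaghett
  rot[15] = $bottlespaghetti
Sorted (with $ < everything):
  sorted[0] = $bottlespaghetti
  sorted[1] = aghetti$bottlesp
  sorted[2] = bottlespaghetti$
  sorted[3] = espaghetti$bottl
  sorted[4] = etti$bottlespagh
  sorted[5] = ghetti$bottlespa
  sorted[6] = hetti$bottlespag
  sorted[7] = i$bottlespaghett
  sorted[8] = lespaghetti$bott
  sorted[9] = ottlespaghetti$b
  sorted[10] = paghetti$bottles
  sorted[11] = spaghetti$bottle
  sorted[12] = ti$bottlespaghet
  sorted[13] = tlespaghetti$bot
  sorted[14] = tti$bottlespaghe
  sorted[15] = ttlespaghetti$bo
sorted[9] = ottlespaghetti$b

Answer: ottlespaghetti$b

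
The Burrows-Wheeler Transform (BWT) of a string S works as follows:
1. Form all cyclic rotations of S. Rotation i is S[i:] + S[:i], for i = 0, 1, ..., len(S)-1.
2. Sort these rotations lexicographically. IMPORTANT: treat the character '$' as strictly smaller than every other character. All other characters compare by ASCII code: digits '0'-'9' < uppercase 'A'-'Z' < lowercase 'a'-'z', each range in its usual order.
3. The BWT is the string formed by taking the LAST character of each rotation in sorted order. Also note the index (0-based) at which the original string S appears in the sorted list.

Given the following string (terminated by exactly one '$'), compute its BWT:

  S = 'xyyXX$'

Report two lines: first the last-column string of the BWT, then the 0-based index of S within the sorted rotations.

All 6 rotations (rotation i = S[i:]+S[:i]):
  rot[0] = xyyXX$
  rot[1] = yyXX$x
  rot[2] = yXX$xy
  rot[3] = XX$xyy
  rot[4] = X$xyyX
  rot[5] = $xyyXX
Sorted (with $ < everything):
  sorted[0] = $xyyXX  (last char: 'X')
  sorted[1] = X$xyyX  (last char: 'X')
  sorted[2] = XX$xyy  (last char: 'y')
  sorted[3] = xyyXX$  (last char: '$')
  sorted[4] = yXX$xy  (last char: 'y')
  sorted[5] = yyXX$x  (last char: 'x')
Last column: XXy$yx
Original string S is at sorted index 3

Answer: XXy$yx
3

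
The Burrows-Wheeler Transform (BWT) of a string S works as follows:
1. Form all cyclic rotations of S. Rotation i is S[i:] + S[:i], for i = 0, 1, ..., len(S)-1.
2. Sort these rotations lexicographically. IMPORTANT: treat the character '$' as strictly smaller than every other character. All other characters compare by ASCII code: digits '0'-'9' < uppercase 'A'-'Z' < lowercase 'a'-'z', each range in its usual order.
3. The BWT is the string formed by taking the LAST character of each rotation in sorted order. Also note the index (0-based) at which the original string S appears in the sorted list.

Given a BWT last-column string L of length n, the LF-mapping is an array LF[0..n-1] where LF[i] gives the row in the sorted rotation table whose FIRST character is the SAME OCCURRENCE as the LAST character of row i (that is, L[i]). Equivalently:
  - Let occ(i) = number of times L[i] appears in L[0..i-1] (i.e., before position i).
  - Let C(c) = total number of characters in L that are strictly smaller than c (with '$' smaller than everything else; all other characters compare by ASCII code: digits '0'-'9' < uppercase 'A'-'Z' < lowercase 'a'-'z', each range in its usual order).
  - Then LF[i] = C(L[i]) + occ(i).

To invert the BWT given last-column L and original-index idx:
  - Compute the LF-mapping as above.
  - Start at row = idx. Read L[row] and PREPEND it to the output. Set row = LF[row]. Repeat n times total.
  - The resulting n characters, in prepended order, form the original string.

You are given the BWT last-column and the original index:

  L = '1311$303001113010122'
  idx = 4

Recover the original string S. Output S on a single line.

LF mapping: 6 16 7 8 0 17 1 18 2 3 9 10 11 19 4 12 5 13 14 15
Walk LF starting at row 4, prepending L[row]:
  step 1: row=4, L[4]='$', prepend. Next row=LF[4]=0
  step 2: row=0, L[0]='1', prepend. Next row=LF[0]=6
  step 3: row=6, L[6]='0', prepend. Next row=LF[6]=1
  step 4: row=1, L[1]='3', prepend. Next row=LF[1]=16
  step 5: row=16, L[16]='0', prepend. Next row=LF[16]=5
  step 6: row=5, L[5]='3', prepend. Next row=LF[5]=17
  step 7: row=17, L[17]='1', prepend. Next row=LF[17]=13
  step 8: row=13, L[13]='3', prepend. Next row=LF[13]=19
  step 9: row=19, L[19]='2', prepend. Next row=LF[19]=15
  step 10: row=15, L[15]='1', prepend. Next row=LF[15]=12
  step 11: row=12, L[12]='1', prepend. Next row=LF[12]=11
  step 12: row=11, L[11]='1', prepend. Next row=LF[11]=10
  step 13: row=10, L[10]='1', prepend. Next row=LF[10]=9
  step 14: row=9, L[9]='0', prepend. Next row=LF[9]=3
  step 15: row=3, L[3]='1', prepend. Next row=LF[3]=8
  step 16: row=8, L[8]='0', prepend. Next row=LF[8]=2
  step 17: row=2, L[2]='1', prepend. Next row=LF[2]=7
  step 18: row=7, L[7]='3', prepend. Next row=LF[7]=18
  step 19: row=18, L[18]='2', prepend. Next row=LF[18]=14
  step 20: row=14, L[14]='0', prepend. Next row=LF[14]=4
Reversed output: 0231010111123130301$

Answer: 0231010111123130301$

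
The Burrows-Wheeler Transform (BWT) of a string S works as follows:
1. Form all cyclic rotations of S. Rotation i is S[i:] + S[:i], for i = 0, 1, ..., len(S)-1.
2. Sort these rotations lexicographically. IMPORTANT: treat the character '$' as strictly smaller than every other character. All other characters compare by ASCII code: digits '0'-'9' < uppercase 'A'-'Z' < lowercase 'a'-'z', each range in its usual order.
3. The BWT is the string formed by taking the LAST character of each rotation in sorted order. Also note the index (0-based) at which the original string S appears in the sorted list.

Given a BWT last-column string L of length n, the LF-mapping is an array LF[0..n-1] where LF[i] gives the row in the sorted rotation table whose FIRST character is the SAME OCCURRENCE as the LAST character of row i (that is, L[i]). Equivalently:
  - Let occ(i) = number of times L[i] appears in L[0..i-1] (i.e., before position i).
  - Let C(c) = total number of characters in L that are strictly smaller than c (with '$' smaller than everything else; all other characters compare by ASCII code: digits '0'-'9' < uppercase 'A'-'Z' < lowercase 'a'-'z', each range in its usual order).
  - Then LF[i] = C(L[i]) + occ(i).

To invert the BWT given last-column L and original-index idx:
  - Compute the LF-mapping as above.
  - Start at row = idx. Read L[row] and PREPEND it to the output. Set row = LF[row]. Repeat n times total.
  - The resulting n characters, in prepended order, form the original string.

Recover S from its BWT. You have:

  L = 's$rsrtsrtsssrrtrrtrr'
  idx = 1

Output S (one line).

LF mapping: 10 0 1 11 2 16 12 3 17 13 14 15 4 5 18 6 7 19 8 9
Walk LF starting at row 1, prepending L[row]:
  step 1: row=1, L[1]='$', prepend. Next row=LF[1]=0
  step 2: row=0, L[0]='s', prepend. Next row=LF[0]=10
  step 3: row=10, L[10]='s', prepend. Next row=LF[10]=14
  step 4: row=14, L[14]='t', prepend. Next row=LF[14]=18
  step 5: row=18, L[18]='r', prepend. Next row=LF[18]=8
  step 6: row=8, L[8]='t', prepend. Next row=LF[8]=17
  step 7: row=17, L[17]='t', prepend. Next row=LF[17]=19
  step 8: row=19, L[19]='r', prepend. Next row=LF[19]=9
  step 9: row=9, L[9]='s', prepend. Next row=LF[9]=13
  step 10: row=13, L[13]='r', prepend. Next row=LF[13]=5
  step 11: row=5, L[5]='t', prepend. Next row=LF[5]=16
  step 12: row=16, L[16]='r', prepend. Next row=LF[16]=7
  step 13: row=7, L[7]='r', prepend. Next row=LF[7]=3
  step 14: row=3, L[3]='s', prepend. Next row=LF[3]=11
  step 15: row=11, L[11]='s', prepend. Next row=LF[11]=15
  step 16: row=15, L[15]='r', prepend. Next row=LF[15]=6
  step 17: row=6, L[6]='s', prepend. Next row=LF[6]=12
  step 18: row=12, L[12]='r', prepend. Next row=LF[12]=4
  step 19: row=4, L[4]='r', prepend. Next row=LF[4]=2
  step 20: row=2, L[2]='r', prepend. Next row=LF[2]=1
Reversed output: rrrsrssrrtrsrttrtss$

Answer: rrrsrssrrtrsrttrtss$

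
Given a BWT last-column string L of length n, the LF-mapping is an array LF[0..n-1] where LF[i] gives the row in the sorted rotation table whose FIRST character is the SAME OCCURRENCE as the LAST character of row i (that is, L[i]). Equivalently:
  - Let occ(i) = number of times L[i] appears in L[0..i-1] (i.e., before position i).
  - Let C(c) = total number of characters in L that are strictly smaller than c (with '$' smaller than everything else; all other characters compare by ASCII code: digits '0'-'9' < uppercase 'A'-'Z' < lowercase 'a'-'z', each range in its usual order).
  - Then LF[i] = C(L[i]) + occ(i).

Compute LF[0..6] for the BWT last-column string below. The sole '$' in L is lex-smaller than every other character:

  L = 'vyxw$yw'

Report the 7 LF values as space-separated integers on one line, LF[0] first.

Answer: 1 5 4 2 0 6 3

Derivation:
Char counts: '$':1, 'v':1, 'w':2, 'x':1, 'y':2
C (first-col start): C('$')=0, C('v')=1, C('w')=2, C('x')=4, C('y')=5
L[0]='v': occ=0, LF[0]=C('v')+0=1+0=1
L[1]='y': occ=0, LF[1]=C('y')+0=5+0=5
L[2]='x': occ=0, LF[2]=C('x')+0=4+0=4
L[3]='w': occ=0, LF[3]=C('w')+0=2+0=2
L[4]='$': occ=0, LF[4]=C('$')+0=0+0=0
L[5]='y': occ=1, LF[5]=C('y')+1=5+1=6
L[6]='w': occ=1, LF[6]=C('w')+1=2+1=3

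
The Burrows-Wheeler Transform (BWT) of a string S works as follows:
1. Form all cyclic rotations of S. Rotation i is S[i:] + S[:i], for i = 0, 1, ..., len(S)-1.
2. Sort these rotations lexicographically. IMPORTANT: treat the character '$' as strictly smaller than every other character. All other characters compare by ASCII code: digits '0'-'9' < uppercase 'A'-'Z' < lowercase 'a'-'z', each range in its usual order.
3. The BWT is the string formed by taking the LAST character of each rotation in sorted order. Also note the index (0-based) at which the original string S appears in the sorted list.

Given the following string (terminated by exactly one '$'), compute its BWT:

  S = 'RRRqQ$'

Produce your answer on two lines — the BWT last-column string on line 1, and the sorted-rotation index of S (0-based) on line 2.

All 6 rotations (rotation i = S[i:]+S[:i]):
  rot[0] = RRRqQ$
  rot[1] = RRqQ$R
  rot[2] = RqQ$RR
  rot[3] = qQ$RRR
  rot[4] = Q$RRRq
  rot[5] = $RRRqQ
Sorted (with $ < everything):
  sorted[0] = $RRRqQ  (last char: 'Q')
  sorted[1] = Q$RRRq  (last char: 'q')
  sorted[2] = RRRqQ$  (last char: '$')
  sorted[3] = RRqQ$R  (last char: 'R')
  sorted[4] = RqQ$RR  (last char: 'R')
  sorted[5] = qQ$RRR  (last char: 'R')
Last column: Qq$RRR
Original string S is at sorted index 2

Answer: Qq$RRR
2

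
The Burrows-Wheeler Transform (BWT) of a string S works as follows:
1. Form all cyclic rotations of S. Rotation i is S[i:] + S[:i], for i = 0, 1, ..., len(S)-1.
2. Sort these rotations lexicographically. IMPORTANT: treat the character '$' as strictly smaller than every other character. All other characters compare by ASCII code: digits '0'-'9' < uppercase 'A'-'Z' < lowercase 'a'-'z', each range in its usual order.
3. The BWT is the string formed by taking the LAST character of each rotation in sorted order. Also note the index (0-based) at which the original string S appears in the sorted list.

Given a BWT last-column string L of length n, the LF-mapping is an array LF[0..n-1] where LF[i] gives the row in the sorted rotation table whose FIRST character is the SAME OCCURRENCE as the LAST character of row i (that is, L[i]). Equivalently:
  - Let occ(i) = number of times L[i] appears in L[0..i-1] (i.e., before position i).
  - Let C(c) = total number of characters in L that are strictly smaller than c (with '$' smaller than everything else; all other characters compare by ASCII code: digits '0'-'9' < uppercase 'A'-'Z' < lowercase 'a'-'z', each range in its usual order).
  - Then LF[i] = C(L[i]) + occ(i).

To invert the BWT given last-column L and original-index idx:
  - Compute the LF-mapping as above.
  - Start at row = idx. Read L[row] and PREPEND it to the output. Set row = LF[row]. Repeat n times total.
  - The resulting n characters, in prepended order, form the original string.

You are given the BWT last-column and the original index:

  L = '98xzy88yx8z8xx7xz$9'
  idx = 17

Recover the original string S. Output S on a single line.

LF mapping: 7 2 9 16 14 3 4 15 10 5 17 6 11 12 1 13 18 0 8
Walk LF starting at row 17, prepending L[row]:
  step 1: row=17, L[17]='$', prepend. Next row=LF[17]=0
  step 2: row=0, L[0]='9', prepend. Next row=LF[0]=7
  step 3: row=7, L[7]='y', prepend. Next row=LF[7]=15
  step 4: row=15, L[15]='x', prepend. Next row=LF[15]=13
  step 5: row=13, L[13]='x', prepend. Next row=LF[13]=12
  step 6: row=12, L[12]='x', prepend. Next row=LF[12]=11
  step 7: row=11, L[11]='8', prepend. Next row=LF[11]=6
  step 8: row=6, L[6]='8', prepend. Next row=LF[6]=4
  step 9: row=4, L[4]='y', prepend. Next row=LF[4]=14
  step 10: row=14, L[14]='7', prepend. Next row=LF[14]=1
  step 11: row=1, L[1]='8', prepend. Next row=LF[1]=2
  step 12: row=2, L[2]='x', prepend. Next row=LF[2]=9
  step 13: row=9, L[9]='8', prepend. Next row=LF[9]=5
  step 14: row=5, L[5]='8', prepend. Next row=LF[5]=3
  step 15: row=3, L[3]='z', prepend. Next row=LF[3]=16
  step 16: row=16, L[16]='z', prepend. Next row=LF[16]=18
  step 17: row=18, L[18]='9', prepend. Next row=LF[18]=8
  step 18: row=8, L[8]='x', prepend. Next row=LF[8]=10
  step 19: row=10, L[10]='z', prepend. Next row=LF[10]=17
Reversed output: zx9zz88x87y88xxxy9$

Answer: zx9zz88x87y88xxxy9$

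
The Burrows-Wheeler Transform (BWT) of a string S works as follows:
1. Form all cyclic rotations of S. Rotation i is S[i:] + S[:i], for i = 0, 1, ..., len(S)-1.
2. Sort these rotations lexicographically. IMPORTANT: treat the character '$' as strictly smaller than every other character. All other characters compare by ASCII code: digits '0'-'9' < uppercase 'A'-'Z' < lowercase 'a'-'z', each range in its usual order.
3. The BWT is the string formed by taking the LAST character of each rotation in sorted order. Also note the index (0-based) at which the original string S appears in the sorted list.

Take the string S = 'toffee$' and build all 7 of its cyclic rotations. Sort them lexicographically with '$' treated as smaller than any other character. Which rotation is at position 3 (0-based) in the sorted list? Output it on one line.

All 7 rotations (rotation i = S[i:]+S[:i]):
  rot[0] = toffee$
  rot[1] = offee$t
  rot[2] = ffee$to
  rot[3] = fee$tof
  rot[4] = ee$toff
  rot[5] = e$toffe
  rot[6] = $toffee
Sorted (with $ < everything):
  sorted[0] = $toffee
  sorted[1] = e$toffe
  sorted[2] = ee$toff
  sorted[3] = fee$tof
  sorted[4] = ffee$to
  sorted[5] = offee$t
  sorted[6] = toffee$
sorted[3] = fee$tof

Answer: fee$tof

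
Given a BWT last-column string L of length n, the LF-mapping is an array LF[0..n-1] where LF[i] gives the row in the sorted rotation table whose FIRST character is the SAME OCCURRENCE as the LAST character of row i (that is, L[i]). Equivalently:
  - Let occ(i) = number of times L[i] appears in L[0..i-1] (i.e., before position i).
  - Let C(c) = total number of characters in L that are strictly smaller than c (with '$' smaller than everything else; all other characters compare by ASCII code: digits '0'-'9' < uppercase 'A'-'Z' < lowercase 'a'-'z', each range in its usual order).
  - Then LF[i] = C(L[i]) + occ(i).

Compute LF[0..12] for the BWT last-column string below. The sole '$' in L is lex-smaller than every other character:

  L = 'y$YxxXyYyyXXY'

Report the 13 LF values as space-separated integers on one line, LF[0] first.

Char counts: '$':1, 'X':3, 'Y':3, 'x':2, 'y':4
C (first-col start): C('$')=0, C('X')=1, C('Y')=4, C('x')=7, C('y')=9
L[0]='y': occ=0, LF[0]=C('y')+0=9+0=9
L[1]='$': occ=0, LF[1]=C('$')+0=0+0=0
L[2]='Y': occ=0, LF[2]=C('Y')+0=4+0=4
L[3]='x': occ=0, LF[3]=C('x')+0=7+0=7
L[4]='x': occ=1, LF[4]=C('x')+1=7+1=8
L[5]='X': occ=0, LF[5]=C('X')+0=1+0=1
L[6]='y': occ=1, LF[6]=C('y')+1=9+1=10
L[7]='Y': occ=1, LF[7]=C('Y')+1=4+1=5
L[8]='y': occ=2, LF[8]=C('y')+2=9+2=11
L[9]='y': occ=3, LF[9]=C('y')+3=9+3=12
L[10]='X': occ=1, LF[10]=C('X')+1=1+1=2
L[11]='X': occ=2, LF[11]=C('X')+2=1+2=3
L[12]='Y': occ=2, LF[12]=C('Y')+2=4+2=6

Answer: 9 0 4 7 8 1 10 5 11 12 2 3 6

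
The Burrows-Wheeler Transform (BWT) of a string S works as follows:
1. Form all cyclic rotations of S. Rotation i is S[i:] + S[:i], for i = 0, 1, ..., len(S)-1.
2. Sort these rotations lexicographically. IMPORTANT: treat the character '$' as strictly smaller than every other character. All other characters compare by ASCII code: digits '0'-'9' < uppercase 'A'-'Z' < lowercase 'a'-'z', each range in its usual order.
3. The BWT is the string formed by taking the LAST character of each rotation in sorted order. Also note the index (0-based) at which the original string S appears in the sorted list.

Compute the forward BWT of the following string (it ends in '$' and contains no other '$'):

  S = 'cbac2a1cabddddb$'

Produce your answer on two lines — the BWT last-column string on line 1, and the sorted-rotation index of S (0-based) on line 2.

All 16 rotations (rotation i = S[i:]+S[:i]):
  rot[0] = cbac2a1cabddddb$
  rot[1] = bac2a1cabddddb$c
  rot[2] = ac2a1cabddddb$cb
  rot[3] = c2a1cabddddb$cba
  rot[4] = 2a1cabddddb$cbac
  rot[5] = a1cabddddb$cbac2
  rot[6] = 1cabddddb$cbac2a
  rot[7] = cabddddb$cbac2a1
  rot[8] = abddddb$cbac2a1c
  rot[9] = bddddb$cbac2a1ca
  rot[10] = ddddb$cbac2a1cab
  rot[11] = dddb$cbac2a1cabd
  rot[12] = ddb$cbac2a1cabdd
  rot[13] = db$cbac2a1cabddd
  rot[14] = b$cbac2a1cabdddd
  rot[15] = $cbac2a1cabddddb
Sorted (with $ < everything):
  sorted[0] = $cbac2a1cabddddb  (last char: 'b')
  sorted[1] = 1cabddddb$cbac2a  (last char: 'a')
  sorted[2] = 2a1cabddddb$cbac  (last char: 'c')
  sorted[3] = a1cabddddb$cbac2  (last char: '2')
  sorted[4] = abddddb$cbac2a1c  (last char: 'c')
  sorted[5] = ac2a1cabddddb$cb  (last char: 'b')
  sorted[6] = b$cbac2a1cabdddd  (last char: 'd')
  sorted[7] = bac2a1cabddddb$c  (last char: 'c')
  sorted[8] = bddddb$cbac2a1ca  (last char: 'a')
  sorted[9] = c2a1cabddddb$cba  (last char: 'a')
  sorted[10] = cabddddb$cbac2a1  (last char: '1')
  sorted[11] = cbac2a1cabddddb$  (last char: '$')
  sorted[12] = db$cbac2a1cabddd  (last char: 'd')
  sorted[13] = ddb$cbac2a1cabdd  (last char: 'd')
  sorted[14] = dddb$cbac2a1cabd  (last char: 'd')
  sorted[15] = ddddb$cbac2a1cab  (last char: 'b')
Last column: bac2cbdcaa1$dddb
Original string S is at sorted index 11

Answer: bac2cbdcaa1$dddb
11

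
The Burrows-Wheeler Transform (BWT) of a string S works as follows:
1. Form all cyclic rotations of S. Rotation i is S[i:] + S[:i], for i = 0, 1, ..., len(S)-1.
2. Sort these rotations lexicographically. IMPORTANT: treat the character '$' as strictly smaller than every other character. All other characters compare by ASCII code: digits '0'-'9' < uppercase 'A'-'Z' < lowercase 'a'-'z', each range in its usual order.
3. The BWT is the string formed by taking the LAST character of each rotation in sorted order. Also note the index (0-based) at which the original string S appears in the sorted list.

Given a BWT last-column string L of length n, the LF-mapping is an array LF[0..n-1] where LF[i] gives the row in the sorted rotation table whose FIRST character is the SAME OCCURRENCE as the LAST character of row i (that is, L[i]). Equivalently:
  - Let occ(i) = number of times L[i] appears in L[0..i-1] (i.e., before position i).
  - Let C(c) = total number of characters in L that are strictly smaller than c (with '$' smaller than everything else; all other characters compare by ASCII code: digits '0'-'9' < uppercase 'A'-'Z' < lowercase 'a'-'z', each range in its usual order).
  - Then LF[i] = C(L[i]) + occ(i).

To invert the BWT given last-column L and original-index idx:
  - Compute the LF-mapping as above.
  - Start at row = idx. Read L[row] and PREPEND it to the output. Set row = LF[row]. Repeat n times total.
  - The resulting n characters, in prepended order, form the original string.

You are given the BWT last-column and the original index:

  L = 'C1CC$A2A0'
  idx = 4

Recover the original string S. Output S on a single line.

Answer: AAC10C2C$

Derivation:
LF mapping: 6 2 7 8 0 4 3 5 1
Walk LF starting at row 4, prepending L[row]:
  step 1: row=4, L[4]='$', prepend. Next row=LF[4]=0
  step 2: row=0, L[0]='C', prepend. Next row=LF[0]=6
  step 3: row=6, L[6]='2', prepend. Next row=LF[6]=3
  step 4: row=3, L[3]='C', prepend. Next row=LF[3]=8
  step 5: row=8, L[8]='0', prepend. Next row=LF[8]=1
  step 6: row=1, L[1]='1', prepend. Next row=LF[1]=2
  step 7: row=2, L[2]='C', prepend. Next row=LF[2]=7
  step 8: row=7, L[7]='A', prepend. Next row=LF[7]=5
  step 9: row=5, L[5]='A', prepend. Next row=LF[5]=4
Reversed output: AAC10C2C$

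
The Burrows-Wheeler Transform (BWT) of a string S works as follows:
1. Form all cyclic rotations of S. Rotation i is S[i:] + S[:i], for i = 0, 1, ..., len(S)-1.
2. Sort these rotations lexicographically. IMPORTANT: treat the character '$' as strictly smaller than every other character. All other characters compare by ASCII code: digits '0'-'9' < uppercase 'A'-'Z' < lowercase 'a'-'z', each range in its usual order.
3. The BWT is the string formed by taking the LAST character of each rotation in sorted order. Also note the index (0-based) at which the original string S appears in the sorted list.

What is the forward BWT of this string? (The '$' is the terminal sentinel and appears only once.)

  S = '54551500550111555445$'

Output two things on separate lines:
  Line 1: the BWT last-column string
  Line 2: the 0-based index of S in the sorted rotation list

Answer: 5550015154541555$0451
16

Derivation:
All 21 rotations (rotation i = S[i:]+S[:i]):
  rot[0] = 54551500550111555445$
  rot[1] = 4551500550111555445$5
  rot[2] = 551500550111555445$54
  rot[3] = 51500550111555445$545
  rot[4] = 1500550111555445$5455
  rot[5] = 500550111555445$54551
  rot[6] = 00550111555445$545515
  rot[7] = 0550111555445$5455150
  rot[8] = 550111555445$54551500
  rot[9] = 50111555445$545515005
  rot[10] = 0111555445$5455150055
  rot[11] = 111555445$54551500550
  rot[12] = 11555445$545515005501
  rot[13] = 1555445$5455150055011
  rot[14] = 555445$54551500550111
  rot[15] = 55445$545515005501115
  rot[16] = 5445$5455150055011155
  rot[17] = 445$54551500550111555
  rot[18] = 45$545515005501115554
  rot[19] = 5$5455150055011155544
  rot[20] = $54551500550111555445
Sorted (with $ < everything):
  sorted[0] = $54551500550111555445  (last char: '5')
  sorted[1] = 00550111555445$545515  (last char: '5')
  sorted[2] = 0111555445$5455150055  (last char: '5')
  sorted[3] = 0550111555445$5455150  (last char: '0')
  sorted[4] = 111555445$54551500550  (last char: '0')
  sorted[5] = 11555445$545515005501  (last char: '1')
  sorted[6] = 1500550111555445$5455  (last char: '5')
  sorted[7] = 1555445$5455150055011  (last char: '1')
  sorted[8] = 445$54551500550111555  (last char: '5')
  sorted[9] = 45$545515005501115554  (last char: '4')
  sorted[10] = 4551500550111555445$5  (last char: '5')
  sorted[11] = 5$5455150055011155544  (last char: '4')
  sorted[12] = 500550111555445$54551  (last char: '1')
  sorted[13] = 50111555445$545515005  (last char: '5')
  sorted[14] = 51500550111555445$545  (last char: '5')
  sorted[15] = 5445$5455150055011155  (last char: '5')
  sorted[16] = 54551500550111555445$  (last char: '$')
  sorted[17] = 550111555445$54551500  (last char: '0')
  sorted[18] = 551500550111555445$54  (last char: '4')
  sorted[19] = 55445$545515005501115  (last char: '5')
  sorted[20] = 555445$54551500550111  (last char: '1')
Last column: 5550015154541555$0451
Original string S is at sorted index 16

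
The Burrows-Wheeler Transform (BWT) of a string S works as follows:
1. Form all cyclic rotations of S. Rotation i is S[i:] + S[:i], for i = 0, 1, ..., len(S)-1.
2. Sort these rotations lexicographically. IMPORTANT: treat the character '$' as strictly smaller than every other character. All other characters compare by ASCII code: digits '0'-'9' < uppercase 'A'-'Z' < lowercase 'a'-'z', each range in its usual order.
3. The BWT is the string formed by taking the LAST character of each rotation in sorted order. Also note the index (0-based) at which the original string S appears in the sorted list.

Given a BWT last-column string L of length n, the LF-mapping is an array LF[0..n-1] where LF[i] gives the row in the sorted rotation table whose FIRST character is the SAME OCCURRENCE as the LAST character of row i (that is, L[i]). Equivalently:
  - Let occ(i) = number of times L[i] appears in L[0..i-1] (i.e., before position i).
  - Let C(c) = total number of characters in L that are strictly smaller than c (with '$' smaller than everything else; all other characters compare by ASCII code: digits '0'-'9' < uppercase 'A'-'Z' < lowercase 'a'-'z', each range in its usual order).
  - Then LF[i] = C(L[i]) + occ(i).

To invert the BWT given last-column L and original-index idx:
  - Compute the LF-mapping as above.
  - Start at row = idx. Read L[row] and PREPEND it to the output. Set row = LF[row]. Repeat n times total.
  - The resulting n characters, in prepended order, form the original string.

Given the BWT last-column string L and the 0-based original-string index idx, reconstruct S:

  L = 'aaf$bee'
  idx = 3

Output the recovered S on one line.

Answer: beefaa$

Derivation:
LF mapping: 1 2 6 0 3 4 5
Walk LF starting at row 3, prepending L[row]:
  step 1: row=3, L[3]='$', prepend. Next row=LF[3]=0
  step 2: row=0, L[0]='a', prepend. Next row=LF[0]=1
  step 3: row=1, L[1]='a', prepend. Next row=LF[1]=2
  step 4: row=2, L[2]='f', prepend. Next row=LF[2]=6
  step 5: row=6, L[6]='e', prepend. Next row=LF[6]=5
  step 6: row=5, L[5]='e', prepend. Next row=LF[5]=4
  step 7: row=4, L[4]='b', prepend. Next row=LF[4]=3
Reversed output: beefaa$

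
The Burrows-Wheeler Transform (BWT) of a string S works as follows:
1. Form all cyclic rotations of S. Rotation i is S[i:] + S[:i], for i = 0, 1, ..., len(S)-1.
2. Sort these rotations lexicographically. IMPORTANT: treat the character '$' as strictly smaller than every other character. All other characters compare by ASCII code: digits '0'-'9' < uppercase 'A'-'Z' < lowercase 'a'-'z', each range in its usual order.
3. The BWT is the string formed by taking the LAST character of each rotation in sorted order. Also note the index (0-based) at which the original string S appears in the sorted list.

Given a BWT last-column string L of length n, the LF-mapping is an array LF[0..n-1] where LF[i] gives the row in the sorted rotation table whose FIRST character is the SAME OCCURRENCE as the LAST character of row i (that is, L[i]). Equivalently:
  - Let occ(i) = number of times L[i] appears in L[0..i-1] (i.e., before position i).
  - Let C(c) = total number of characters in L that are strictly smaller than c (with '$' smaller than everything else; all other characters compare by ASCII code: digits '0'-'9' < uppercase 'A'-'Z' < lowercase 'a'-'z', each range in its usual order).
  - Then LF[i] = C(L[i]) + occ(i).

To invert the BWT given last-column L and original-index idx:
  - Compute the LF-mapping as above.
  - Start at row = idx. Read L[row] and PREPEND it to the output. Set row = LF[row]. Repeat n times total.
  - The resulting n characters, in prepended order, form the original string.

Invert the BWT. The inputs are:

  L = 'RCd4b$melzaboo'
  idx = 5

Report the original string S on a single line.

LF mapping: 3 2 7 1 5 0 10 8 9 13 4 6 11 12
Walk LF starting at row 5, prepending L[row]:
  step 1: row=5, L[5]='$', prepend. Next row=LF[5]=0
  step 2: row=0, L[0]='R', prepend. Next row=LF[0]=3
  step 3: row=3, L[3]='4', prepend. Next row=LF[3]=1
  step 4: row=1, L[1]='C', prepend. Next row=LF[1]=2
  step 5: row=2, L[2]='d', prepend. Next row=LF[2]=7
  step 6: row=7, L[7]='e', prepend. Next row=LF[7]=8
  step 7: row=8, L[8]='l', prepend. Next row=LF[8]=9
  step 8: row=9, L[9]='z', prepend. Next row=LF[9]=13
  step 9: row=13, L[13]='o', prepend. Next row=LF[13]=12
  step 10: row=12, L[12]='o', prepend. Next row=LF[12]=11
  step 11: row=11, L[11]='b', prepend. Next row=LF[11]=6
  step 12: row=6, L[6]='m', prepend. Next row=LF[6]=10
  step 13: row=10, L[10]='a', prepend. Next row=LF[10]=4
  step 14: row=4, L[4]='b', prepend. Next row=LF[4]=5
Reversed output: bamboozledC4R$

Answer: bamboozledC4R$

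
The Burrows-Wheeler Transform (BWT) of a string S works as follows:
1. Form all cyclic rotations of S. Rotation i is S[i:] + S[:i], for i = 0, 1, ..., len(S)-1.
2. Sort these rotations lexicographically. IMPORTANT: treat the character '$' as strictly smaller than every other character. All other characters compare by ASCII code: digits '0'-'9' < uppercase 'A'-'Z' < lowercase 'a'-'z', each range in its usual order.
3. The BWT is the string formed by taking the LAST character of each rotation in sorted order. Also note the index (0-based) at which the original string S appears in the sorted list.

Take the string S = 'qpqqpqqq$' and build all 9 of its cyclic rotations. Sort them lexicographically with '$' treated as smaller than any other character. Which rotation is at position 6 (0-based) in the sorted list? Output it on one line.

All 9 rotations (rotation i = S[i:]+S[:i]):
  rot[0] = qpqqpqqq$
  rot[1] = pqqpqqq$q
  rot[2] = qqpqqq$qp
  rot[3] = qpqqq$qpq
  rot[4] = pqqq$qpqq
  rot[5] = qqq$qpqqp
  rot[6] = qq$qpqqpq
  rot[7] = q$qpqqpqq
  rot[8] = $qpqqpqqq
Sorted (with $ < everything):
  sorted[0] = $qpqqpqqq
  sorted[1] = pqqpqqq$q
  sorted[2] = pqqq$qpqq
  sorted[3] = q$qpqqpqq
  sorted[4] = qpqqpqqq$
  sorted[5] = qpqqq$qpq
  sorted[6] = qq$qpqqpq
  sorted[7] = qqpqqq$qp
  sorted[8] = qqq$qpqqp
sorted[6] = qq$qpqqpq

Answer: qq$qpqqpq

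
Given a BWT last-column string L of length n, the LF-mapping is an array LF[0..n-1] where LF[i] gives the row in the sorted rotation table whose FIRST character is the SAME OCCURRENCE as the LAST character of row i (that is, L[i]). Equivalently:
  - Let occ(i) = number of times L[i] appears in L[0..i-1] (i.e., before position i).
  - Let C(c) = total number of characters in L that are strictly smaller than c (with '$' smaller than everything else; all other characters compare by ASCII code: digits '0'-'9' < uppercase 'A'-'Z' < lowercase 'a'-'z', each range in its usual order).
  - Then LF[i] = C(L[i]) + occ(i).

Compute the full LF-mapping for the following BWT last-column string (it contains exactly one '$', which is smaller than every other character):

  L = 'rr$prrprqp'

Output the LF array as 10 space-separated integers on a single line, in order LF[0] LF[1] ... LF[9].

Char counts: '$':1, 'p':3, 'q':1, 'r':5
C (first-col start): C('$')=0, C('p')=1, C('q')=4, C('r')=5
L[0]='r': occ=0, LF[0]=C('r')+0=5+0=5
L[1]='r': occ=1, LF[1]=C('r')+1=5+1=6
L[2]='$': occ=0, LF[2]=C('$')+0=0+0=0
L[3]='p': occ=0, LF[3]=C('p')+0=1+0=1
L[4]='r': occ=2, LF[4]=C('r')+2=5+2=7
L[5]='r': occ=3, LF[5]=C('r')+3=5+3=8
L[6]='p': occ=1, LF[6]=C('p')+1=1+1=2
L[7]='r': occ=4, LF[7]=C('r')+4=5+4=9
L[8]='q': occ=0, LF[8]=C('q')+0=4+0=4
L[9]='p': occ=2, LF[9]=C('p')+2=1+2=3

Answer: 5 6 0 1 7 8 2 9 4 3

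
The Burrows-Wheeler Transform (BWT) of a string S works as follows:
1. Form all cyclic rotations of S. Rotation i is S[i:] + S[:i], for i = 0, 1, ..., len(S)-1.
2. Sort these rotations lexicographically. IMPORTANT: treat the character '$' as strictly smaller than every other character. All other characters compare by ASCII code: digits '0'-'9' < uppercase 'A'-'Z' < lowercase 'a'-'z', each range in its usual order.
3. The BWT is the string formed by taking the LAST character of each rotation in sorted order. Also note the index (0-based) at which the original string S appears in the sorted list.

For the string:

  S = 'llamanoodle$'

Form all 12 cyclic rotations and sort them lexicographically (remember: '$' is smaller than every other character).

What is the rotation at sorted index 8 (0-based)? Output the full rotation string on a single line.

All 12 rotations (rotation i = S[i:]+S[:i]):
  rot[0] = llamanoodle$
  rot[1] = lamanoodle$l
  rot[2] = amanoodle$ll
  rot[3] = manoodle$lla
  rot[4] = anoodle$llam
  rot[5] = noodle$llama
  rot[6] = oodle$llaman
  rot[7] = odle$llamano
  rot[8] = dle$llamanoo
  rot[9] = le$llamanood
  rot[10] = e$llamanoodl
  rot[11] = $llamanoodle
Sorted (with $ < everything):
  sorted[0] = $llamanoodle
  sorted[1] = amanoodle$ll
  sorted[2] = anoodle$llam
  sorted[3] = dle$llamanoo
  sorted[4] = e$llamanoodl
  sorted[5] = lamanoodle$l
  sorted[6] = le$llamanood
  sorted[7] = llamanoodle$
  sorted[8] = manoodle$lla
  sorted[9] = noodle$llama
  sorted[10] = odle$llamano
  sorted[11] = oodle$llaman
sorted[8] = manoodle$lla

Answer: manoodle$lla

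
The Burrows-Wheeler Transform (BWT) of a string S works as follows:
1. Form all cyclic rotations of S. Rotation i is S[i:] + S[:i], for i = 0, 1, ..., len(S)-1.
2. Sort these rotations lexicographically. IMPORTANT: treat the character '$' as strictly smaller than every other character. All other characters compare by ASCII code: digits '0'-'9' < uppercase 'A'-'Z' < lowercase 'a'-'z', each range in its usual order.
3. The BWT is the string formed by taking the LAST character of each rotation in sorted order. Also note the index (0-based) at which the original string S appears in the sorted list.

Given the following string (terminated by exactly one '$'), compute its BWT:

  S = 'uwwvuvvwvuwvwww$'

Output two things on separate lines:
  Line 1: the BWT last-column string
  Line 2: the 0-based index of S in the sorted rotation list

All 16 rotations (rotation i = S[i:]+S[:i]):
  rot[0] = uwwvuvvwvuwvwww$
  rot[1] = wwvuvvwvuwvwww$u
  rot[2] = wvuvvwvuwvwww$uw
  rot[3] = vuvvwvuwvwww$uww
  rot[4] = uvvwvuwvwww$uwwv
  rot[5] = vvwvuwvwww$uwwvu
  rot[6] = vwvuwvwww$uwwvuv
  rot[7] = wvuwvwww$uwwvuvv
  rot[8] = vuwvwww$uwwvuvvw
  rot[9] = uwvwww$uwwvuvvwv
  rot[10] = wvwww$uwwvuvvwvu
  rot[11] = vwww$uwwvuvvwvuw
  rot[12] = www$uwwvuvvwvuwv
  rot[13] = ww$uwwvuvvwvuwvw
  rot[14] = w$uwwvuvvwvuwvww
  rot[15] = $uwwvuvvwvuwvwww
Sorted (with $ < everything):
  sorted[0] = $uwwvuvvwvuwvwww  (last char: 'w')
  sorted[1] = uvvwvuwvwww$uwwv  (last char: 'v')
  sorted[2] = uwvwww$uwwvuvvwv  (last char: 'v')
  sorted[3] = uwwvuvvwvuwvwww$  (last char: '$')
  sorted[4] = vuvvwvuwvwww$uww  (last char: 'w')
  sorted[5] = vuwvwww$uwwvuvvw  (last char: 'w')
  sorted[6] = vvwvuwvwww$uwwvu  (last char: 'u')
  sorted[7] = vwvuwvwww$uwwvuv  (last char: 'v')
  sorted[8] = vwww$uwwvuvvwvuw  (last char: 'w')
  sorted[9] = w$uwwvuvvwvuwvww  (last char: 'w')
  sorted[10] = wvuvvwvuwvwww$uw  (last char: 'w')
  sorted[11] = wvuwvwww$uwwvuvv  (last char: 'v')
  sorted[12] = wvwww$uwwvuvvwvu  (last char: 'u')
  sorted[13] = ww$uwwvuvvwvuwvw  (last char: 'w')
  sorted[14] = wwvuvvwvuwvwww$u  (last char: 'u')
  sorted[15] = www$uwwvuvvwvuwv  (last char: 'v')
Last column: wvv$wwuvwwwvuwuv
Original string S is at sorted index 3

Answer: wvv$wwuvwwwvuwuv
3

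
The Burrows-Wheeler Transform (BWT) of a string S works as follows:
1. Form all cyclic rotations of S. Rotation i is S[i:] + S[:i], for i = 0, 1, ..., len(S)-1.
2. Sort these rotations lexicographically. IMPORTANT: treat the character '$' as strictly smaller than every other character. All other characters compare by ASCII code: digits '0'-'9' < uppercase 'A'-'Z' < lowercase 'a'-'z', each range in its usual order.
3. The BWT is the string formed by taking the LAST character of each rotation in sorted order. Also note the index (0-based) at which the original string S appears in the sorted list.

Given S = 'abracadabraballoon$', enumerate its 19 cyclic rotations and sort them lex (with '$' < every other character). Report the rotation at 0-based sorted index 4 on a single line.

All 19 rotations (rotation i = S[i:]+S[:i]):
  rot[0] = abracadabraballoon$
  rot[1] = bracadabraballoon$a
  rot[2] = racadabraballoon$ab
  rot[3] = acadabraballoon$abr
  rot[4] = cadabraballoon$abra
  rot[5] = adabraballoon$abrac
  rot[6] = dabraballoon$abraca
  rot[7] = abraballoon$abracad
  rot[8] = braballoon$abracada
  rot[9] = raballoon$abracadab
  rot[10] = aballoon$abracadabr
  rot[11] = balloon$abracadabra
  rot[12] = alloon$abracadabrab
  rot[13] = lloon$abracadabraba
  rot[14] = loon$abracadabrabal
  rot[15] = oon$abracadabraball
  rot[16] = on$abracadabraballo
  rot[17] = n$abracadabraballoo
  rot[18] = $abracadabraballoon
Sorted (with $ < everything):
  sorted[0] = $abracadabraballoon
  sorted[1] = aballoon$abracadabr
  sorted[2] = abraballoon$abracad
  sorted[3] = abracadabraballoon$
  sorted[4] = acadabraballoon$abr
  sorted[5] = adabraballoon$abrac
  sorted[6] = alloon$abracadabrab
  sorted[7] = balloon$abracadabra
  sorted[8] = braballoon$abracada
  sorted[9] = bracadabraballoon$a
  sorted[10] = cadabraballoon$abra
  sorted[11] = dabraballoon$abraca
  sorted[12] = lloon$abracadabraba
  sorted[13] = loon$abracadabrabal
  sorted[14] = n$abracadabraballoo
  sorted[15] = on$abracadabraballo
  sorted[16] = oon$abracadabraball
  sorted[17] = raballoon$abracadab
  sorted[18] = racadabraballoon$ab
sorted[4] = acadabraballoon$abr

Answer: acadabraballoon$abr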